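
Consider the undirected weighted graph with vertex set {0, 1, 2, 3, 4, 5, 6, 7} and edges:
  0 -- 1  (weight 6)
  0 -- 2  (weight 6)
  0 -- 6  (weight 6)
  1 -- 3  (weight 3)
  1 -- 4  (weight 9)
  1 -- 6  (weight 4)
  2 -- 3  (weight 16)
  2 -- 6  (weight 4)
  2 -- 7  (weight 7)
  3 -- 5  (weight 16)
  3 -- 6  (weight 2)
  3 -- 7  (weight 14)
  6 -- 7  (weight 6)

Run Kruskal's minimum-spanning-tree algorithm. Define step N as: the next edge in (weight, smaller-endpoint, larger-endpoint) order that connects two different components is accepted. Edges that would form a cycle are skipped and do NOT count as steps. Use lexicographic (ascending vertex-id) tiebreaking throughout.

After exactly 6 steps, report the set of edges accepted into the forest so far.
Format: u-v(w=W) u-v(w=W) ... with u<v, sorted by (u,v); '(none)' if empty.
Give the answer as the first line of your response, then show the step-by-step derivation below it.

0-1(w=6) 1-3(w=3) 1-4(w=9) 2-6(w=4) 3-6(w=2) 6-7(w=6)

step 1: add edge 3-6 (w=2); MST = {3-6(w=2)}
step 2: add edge 1-3 (w=3); MST = {1-3(w=3) 3-6(w=2)}
step 3: add edge 2-6 (w=4); MST = {1-3(w=3) 2-6(w=4) 3-6(w=2)}
step 4: add edge 0-1 (w=6); MST = {0-1(w=6) 1-3(w=3) 2-6(w=4) 3-6(w=2)}
step 5: add edge 6-7 (w=6); MST = {0-1(w=6) 1-3(w=3) 2-6(w=4) 3-6(w=2) 6-7(w=6)}
step 6: add edge 1-4 (w=9); MST = {0-1(w=6) 1-3(w=3) 1-4(w=9) 2-6(w=4) 3-6(w=2) 6-7(w=6)}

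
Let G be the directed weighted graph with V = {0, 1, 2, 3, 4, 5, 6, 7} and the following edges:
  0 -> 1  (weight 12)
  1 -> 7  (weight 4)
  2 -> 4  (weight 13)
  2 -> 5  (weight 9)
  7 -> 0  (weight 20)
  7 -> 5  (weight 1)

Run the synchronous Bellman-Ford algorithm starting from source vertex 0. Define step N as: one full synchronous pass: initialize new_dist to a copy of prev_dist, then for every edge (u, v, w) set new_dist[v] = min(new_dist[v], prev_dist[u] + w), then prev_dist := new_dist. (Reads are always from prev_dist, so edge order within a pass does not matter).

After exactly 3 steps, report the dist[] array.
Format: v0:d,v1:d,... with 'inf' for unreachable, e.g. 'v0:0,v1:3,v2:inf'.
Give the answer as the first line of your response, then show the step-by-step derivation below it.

v0:0,v1:12,v2:inf,v3:inf,v4:inf,v5:17,v6:inf,v7:16

step 1: dist = v0:0,v1:12,v2:inf,v3:inf,v4:inf,v5:inf,v6:inf,v7:inf
step 2: dist = v0:0,v1:12,v2:inf,v3:inf,v4:inf,v5:inf,v6:inf,v7:16
step 3: dist = v0:0,v1:12,v2:inf,v3:inf,v4:inf,v5:17,v6:inf,v7:16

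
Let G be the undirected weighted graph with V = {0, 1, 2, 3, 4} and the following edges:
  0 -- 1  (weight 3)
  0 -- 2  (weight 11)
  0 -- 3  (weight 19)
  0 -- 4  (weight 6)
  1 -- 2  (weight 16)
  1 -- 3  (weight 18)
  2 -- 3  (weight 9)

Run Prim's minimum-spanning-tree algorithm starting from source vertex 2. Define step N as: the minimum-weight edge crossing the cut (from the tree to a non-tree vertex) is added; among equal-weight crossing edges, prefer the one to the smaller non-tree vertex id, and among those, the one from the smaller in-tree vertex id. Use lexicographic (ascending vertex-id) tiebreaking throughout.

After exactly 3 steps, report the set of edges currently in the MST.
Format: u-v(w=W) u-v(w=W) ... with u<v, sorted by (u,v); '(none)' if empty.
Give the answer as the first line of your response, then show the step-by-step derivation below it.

0-1(w=3) 0-2(w=11) 2-3(w=9)

step 1: add edge 2-3 (w=9); MST = {2-3(w=9)}
step 2: add edge 0-2 (w=11); MST = {0-2(w=11) 2-3(w=9)}
step 3: add edge 0-1 (w=3); MST = {0-1(w=3) 0-2(w=11) 2-3(w=9)}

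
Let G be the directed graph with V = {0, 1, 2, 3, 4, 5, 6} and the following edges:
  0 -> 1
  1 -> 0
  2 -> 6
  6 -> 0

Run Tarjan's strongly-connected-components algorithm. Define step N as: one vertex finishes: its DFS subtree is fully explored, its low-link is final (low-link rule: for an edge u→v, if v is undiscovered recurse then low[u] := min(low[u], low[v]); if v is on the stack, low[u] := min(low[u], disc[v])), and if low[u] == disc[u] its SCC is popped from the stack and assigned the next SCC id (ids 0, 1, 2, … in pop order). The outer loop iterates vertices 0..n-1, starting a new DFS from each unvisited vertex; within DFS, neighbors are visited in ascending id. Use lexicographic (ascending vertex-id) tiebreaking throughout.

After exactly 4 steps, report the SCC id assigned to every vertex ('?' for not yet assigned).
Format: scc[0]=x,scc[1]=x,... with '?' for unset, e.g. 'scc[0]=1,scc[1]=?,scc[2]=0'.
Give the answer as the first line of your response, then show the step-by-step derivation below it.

scc[0]=0,scc[1]=0,scc[2]=2,scc[3]=?,scc[4]=?,scc[5]=?,scc[6]=1

step 1: low=(low[0]=0,low[1]=0,low[2]=?,low[3]=?,low[4]=?,low[5]=?,low[6]=?); scc=(scc[0]=?,scc[1]=?,scc[2]=?,scc[3]=?,scc[4]=?,scc[5]=?,scc[6]=?)
step 2: low=(low[0]=0,low[1]=0,low[2]=?,low[3]=?,low[4]=?,low[5]=?,low[6]=?); scc=(scc[0]=0,scc[1]=0,scc[2]=?,scc[3]=?,scc[4]=?,scc[5]=?,scc[6]=?)
step 3: low=(low[0]=0,low[1]=0,low[2]=2,low[3]=?,low[4]=?,low[5]=?,low[6]=3); scc=(scc[0]=0,scc[1]=0,scc[2]=?,scc[3]=?,scc[4]=?,scc[5]=?,scc[6]=1)
step 4: low=(low[0]=0,low[1]=0,low[2]=2,low[3]=?,low[4]=?,low[5]=?,low[6]=3); scc=(scc[0]=0,scc[1]=0,scc[2]=2,scc[3]=?,scc[4]=?,scc[5]=?,scc[6]=1)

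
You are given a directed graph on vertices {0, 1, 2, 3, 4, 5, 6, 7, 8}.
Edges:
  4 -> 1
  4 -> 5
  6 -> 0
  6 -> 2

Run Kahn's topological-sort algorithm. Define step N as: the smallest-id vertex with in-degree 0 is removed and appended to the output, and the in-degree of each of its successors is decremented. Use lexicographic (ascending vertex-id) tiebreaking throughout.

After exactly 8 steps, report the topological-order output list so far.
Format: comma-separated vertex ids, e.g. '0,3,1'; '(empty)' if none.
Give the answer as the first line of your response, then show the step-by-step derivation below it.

3,4,1,5,6,0,2,7

step 1: output 3; order=[3]; indeg=(1,1,1,0,0,1,0,0,0)
step 2: output 4; order=[3,4]; indeg=(1,0,1,0,0,0,0,0,0)
step 3: output 1; order=[3,4,1]; indeg=(1,0,1,0,0,0,0,0,0)
step 4: output 5; order=[3,4,1,5]; indeg=(1,0,1,0,0,0,0,0,0)
step 5: output 6; order=[3,4,1,5,6]; indeg=(0,0,0,0,0,0,0,0,0)
step 6: output 0; order=[3,4,1,5,6,0]; indeg=(0,0,0,0,0,0,0,0,0)
step 7: output 2; order=[3,4,1,5,6,0,2]; indeg=(0,0,0,0,0,0,0,0,0)
step 8: output 7; order=[3,4,1,5,6,0,2,7]; indeg=(0,0,0,0,0,0,0,0,0)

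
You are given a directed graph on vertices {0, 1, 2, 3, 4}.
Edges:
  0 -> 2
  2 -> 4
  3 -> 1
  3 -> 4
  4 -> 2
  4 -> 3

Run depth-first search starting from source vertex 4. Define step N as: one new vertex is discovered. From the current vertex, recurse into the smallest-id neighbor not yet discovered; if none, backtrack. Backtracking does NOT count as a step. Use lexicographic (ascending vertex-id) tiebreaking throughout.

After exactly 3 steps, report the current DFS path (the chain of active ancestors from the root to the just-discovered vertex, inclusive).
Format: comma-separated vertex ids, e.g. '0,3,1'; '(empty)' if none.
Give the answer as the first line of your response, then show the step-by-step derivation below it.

4,3

step 1: discover 4; path=4; order=4
step 2: discover 2; path=4>2; order=4,2
step 3: discover 3; path=4>3; order=4,2,3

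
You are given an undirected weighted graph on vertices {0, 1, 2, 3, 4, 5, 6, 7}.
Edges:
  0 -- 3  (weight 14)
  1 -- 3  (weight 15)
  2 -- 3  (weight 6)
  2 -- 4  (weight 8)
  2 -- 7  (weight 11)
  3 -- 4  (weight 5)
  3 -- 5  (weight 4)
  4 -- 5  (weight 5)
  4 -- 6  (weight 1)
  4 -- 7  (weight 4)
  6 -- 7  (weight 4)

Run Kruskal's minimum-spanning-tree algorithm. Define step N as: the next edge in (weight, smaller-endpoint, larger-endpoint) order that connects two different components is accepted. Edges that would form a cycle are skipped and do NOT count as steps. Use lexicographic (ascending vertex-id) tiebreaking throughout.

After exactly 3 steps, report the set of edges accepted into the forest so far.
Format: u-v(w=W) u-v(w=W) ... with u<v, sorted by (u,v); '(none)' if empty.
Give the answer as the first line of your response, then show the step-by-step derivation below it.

3-5(w=4) 4-6(w=1) 4-7(w=4)

step 1: add edge 4-6 (w=1); MST = {4-6(w=1)}
step 2: add edge 3-5 (w=4); MST = {3-5(w=4) 4-6(w=1)}
step 3: add edge 4-7 (w=4); MST = {3-5(w=4) 4-6(w=1) 4-7(w=4)}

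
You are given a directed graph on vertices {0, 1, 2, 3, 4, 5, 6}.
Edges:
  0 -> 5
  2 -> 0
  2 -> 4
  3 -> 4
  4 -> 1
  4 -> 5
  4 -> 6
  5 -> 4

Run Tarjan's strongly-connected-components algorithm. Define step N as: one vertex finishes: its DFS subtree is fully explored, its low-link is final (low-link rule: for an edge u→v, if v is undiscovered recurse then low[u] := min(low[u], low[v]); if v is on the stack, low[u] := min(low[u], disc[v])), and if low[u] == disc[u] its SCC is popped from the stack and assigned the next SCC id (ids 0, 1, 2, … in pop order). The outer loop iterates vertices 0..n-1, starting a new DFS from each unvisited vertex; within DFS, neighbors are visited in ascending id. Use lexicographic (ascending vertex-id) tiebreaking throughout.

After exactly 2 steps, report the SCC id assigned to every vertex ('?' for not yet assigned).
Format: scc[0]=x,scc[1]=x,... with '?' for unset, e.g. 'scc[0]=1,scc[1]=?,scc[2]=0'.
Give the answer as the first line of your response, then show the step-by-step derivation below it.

scc[0]=?,scc[1]=0,scc[2]=?,scc[3]=?,scc[4]=?,scc[5]=?,scc[6]=1

step 1: low=(low[0]=0,low[1]=3,low[2]=?,low[3]=?,low[4]=2,low[5]=1,low[6]=?); scc=(scc[0]=?,scc[1]=0,scc[2]=?,scc[3]=?,scc[4]=?,scc[5]=?,scc[6]=?)
step 2: low=(low[0]=0,low[1]=3,low[2]=?,low[3]=?,low[4]=1,low[5]=1,low[6]=4); scc=(scc[0]=?,scc[1]=0,scc[2]=?,scc[3]=?,scc[4]=?,scc[5]=?,scc[6]=1)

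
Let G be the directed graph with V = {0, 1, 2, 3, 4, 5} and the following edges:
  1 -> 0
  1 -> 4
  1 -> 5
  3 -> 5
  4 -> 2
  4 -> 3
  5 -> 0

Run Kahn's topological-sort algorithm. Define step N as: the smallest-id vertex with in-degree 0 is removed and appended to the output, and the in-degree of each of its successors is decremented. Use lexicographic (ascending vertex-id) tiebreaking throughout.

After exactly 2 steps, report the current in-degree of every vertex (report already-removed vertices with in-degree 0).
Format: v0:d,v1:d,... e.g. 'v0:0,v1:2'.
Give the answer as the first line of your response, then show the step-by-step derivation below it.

v0:1,v1:0,v2:0,v3:0,v4:0,v5:1

step 1: output 1; order=[1]; indeg=(1,0,1,1,0,1)
step 2: output 4; order=[1,4]; indeg=(1,0,0,0,0,1)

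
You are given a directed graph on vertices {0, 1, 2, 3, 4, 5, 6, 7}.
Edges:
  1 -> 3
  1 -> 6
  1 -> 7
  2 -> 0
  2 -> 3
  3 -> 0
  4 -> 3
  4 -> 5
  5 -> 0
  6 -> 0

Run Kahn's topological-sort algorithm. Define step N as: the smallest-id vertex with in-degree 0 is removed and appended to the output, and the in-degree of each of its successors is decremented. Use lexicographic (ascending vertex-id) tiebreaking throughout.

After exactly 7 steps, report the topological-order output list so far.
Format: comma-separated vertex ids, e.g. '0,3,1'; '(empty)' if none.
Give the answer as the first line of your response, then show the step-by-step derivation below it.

1,2,4,3,5,6,0

step 1: output 1; order=[1]; indeg=(4,0,0,2,0,1,0,0)
step 2: output 2; order=[1,2]; indeg=(3,0,0,1,0,1,0,0)
step 3: output 4; order=[1,2,4]; indeg=(3,0,0,0,0,0,0,0)
step 4: output 3; order=[1,2,4,3]; indeg=(2,0,0,0,0,0,0,0)
step 5: output 5; order=[1,2,4,3,5]; indeg=(1,0,0,0,0,0,0,0)
step 6: output 6; order=[1,2,4,3,5,6]; indeg=(0,0,0,0,0,0,0,0)
step 7: output 0; order=[1,2,4,3,5,6,0]; indeg=(0,0,0,0,0,0,0,0)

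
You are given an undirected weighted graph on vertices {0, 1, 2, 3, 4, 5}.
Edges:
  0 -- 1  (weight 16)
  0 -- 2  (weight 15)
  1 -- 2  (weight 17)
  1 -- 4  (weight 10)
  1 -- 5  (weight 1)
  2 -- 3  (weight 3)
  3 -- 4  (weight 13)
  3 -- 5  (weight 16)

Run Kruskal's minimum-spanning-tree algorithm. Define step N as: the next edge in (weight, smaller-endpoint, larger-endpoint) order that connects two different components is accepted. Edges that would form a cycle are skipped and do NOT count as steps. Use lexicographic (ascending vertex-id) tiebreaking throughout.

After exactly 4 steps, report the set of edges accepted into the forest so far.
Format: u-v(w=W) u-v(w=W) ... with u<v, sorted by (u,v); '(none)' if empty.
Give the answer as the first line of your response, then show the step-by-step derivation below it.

1-4(w=10) 1-5(w=1) 2-3(w=3) 3-4(w=13)

step 1: add edge 1-5 (w=1); MST = {1-5(w=1)}
step 2: add edge 2-3 (w=3); MST = {1-5(w=1) 2-3(w=3)}
step 3: add edge 1-4 (w=10); MST = {1-4(w=10) 1-5(w=1) 2-3(w=3)}
step 4: add edge 3-4 (w=13); MST = {1-4(w=10) 1-5(w=1) 2-3(w=3) 3-4(w=13)}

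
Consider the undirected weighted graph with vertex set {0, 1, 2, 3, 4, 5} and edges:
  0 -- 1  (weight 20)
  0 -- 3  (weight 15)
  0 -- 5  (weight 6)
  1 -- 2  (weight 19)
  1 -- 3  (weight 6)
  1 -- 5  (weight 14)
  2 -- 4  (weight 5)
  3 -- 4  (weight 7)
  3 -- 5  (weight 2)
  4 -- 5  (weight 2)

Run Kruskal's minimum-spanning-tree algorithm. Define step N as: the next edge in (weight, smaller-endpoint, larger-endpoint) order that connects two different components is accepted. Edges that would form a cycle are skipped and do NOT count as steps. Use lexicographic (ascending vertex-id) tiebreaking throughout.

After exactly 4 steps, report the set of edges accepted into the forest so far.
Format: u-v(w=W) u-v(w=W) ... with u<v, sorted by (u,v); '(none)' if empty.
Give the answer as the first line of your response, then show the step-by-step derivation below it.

0-5(w=6) 2-4(w=5) 3-5(w=2) 4-5(w=2)

step 1: add edge 3-5 (w=2); MST = {3-5(w=2)}
step 2: add edge 4-5 (w=2); MST = {3-5(w=2) 4-5(w=2)}
step 3: add edge 2-4 (w=5); MST = {2-4(w=5) 3-5(w=2) 4-5(w=2)}
step 4: add edge 0-5 (w=6); MST = {0-5(w=6) 2-4(w=5) 3-5(w=2) 4-5(w=2)}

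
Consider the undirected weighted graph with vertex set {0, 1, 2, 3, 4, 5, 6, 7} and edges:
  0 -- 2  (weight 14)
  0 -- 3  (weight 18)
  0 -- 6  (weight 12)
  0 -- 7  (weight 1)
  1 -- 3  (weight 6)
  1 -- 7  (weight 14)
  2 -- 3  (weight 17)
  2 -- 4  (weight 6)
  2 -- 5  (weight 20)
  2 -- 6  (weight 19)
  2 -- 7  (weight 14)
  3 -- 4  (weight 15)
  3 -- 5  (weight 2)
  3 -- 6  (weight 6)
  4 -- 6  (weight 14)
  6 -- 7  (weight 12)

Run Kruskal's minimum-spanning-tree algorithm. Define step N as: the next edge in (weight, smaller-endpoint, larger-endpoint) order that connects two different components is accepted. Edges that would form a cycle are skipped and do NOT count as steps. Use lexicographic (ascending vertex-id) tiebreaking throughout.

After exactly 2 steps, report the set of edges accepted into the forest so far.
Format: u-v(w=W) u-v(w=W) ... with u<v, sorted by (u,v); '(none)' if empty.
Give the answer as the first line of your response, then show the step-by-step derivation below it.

0-7(w=1) 3-5(w=2)

step 1: add edge 0-7 (w=1); MST = {0-7(w=1)}
step 2: add edge 3-5 (w=2); MST = {0-7(w=1) 3-5(w=2)}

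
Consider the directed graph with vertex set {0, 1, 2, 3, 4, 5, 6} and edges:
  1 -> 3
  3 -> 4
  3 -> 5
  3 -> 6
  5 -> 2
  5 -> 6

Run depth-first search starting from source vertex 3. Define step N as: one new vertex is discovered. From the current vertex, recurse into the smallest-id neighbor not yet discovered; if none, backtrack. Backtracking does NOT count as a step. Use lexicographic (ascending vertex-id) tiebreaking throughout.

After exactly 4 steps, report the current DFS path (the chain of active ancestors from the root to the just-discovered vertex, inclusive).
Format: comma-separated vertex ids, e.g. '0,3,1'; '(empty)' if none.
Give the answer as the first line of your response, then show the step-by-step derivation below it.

3,5,2

step 1: discover 3; path=3; order=3
step 2: discover 4; path=3>4; order=3,4
step 3: discover 5; path=3>5; order=3,4,5
step 4: discover 2; path=3>5>2; order=3,4,5,2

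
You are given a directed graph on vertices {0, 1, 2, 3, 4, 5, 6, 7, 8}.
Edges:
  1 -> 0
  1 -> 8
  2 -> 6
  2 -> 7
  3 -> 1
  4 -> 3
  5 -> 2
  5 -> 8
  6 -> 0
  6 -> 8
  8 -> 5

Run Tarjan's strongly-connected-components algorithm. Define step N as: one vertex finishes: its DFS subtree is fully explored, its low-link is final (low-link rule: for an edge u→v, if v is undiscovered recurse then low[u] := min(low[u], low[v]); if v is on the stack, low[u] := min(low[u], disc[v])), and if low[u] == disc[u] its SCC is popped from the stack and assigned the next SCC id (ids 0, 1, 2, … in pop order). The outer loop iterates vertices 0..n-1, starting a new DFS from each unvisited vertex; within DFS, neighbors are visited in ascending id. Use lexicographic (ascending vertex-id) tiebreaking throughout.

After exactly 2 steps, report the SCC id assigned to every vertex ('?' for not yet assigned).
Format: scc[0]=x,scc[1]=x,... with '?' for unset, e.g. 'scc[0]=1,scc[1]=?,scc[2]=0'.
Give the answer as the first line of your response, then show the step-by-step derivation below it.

scc[0]=0,scc[1]=?,scc[2]=?,scc[3]=?,scc[4]=?,scc[5]=?,scc[6]=?,scc[7]=?,scc[8]=?

step 1: low=(low[0]=0,low[1]=?,low[2]=?,low[3]=?,low[4]=?,low[5]=?,low[6]=?,low[7]=?,low[8]=?); scc=(scc[0]=0,scc[1]=?,scc[2]=?,scc[3]=?,scc[4]=?,scc[5]=?,scc[6]=?,scc[7]=?,scc[8]=?)
step 2: low=(low[0]=0,low[1]=1,low[2]=4,low[3]=?,low[4]=?,low[5]=3,low[6]=2,low[7]=?,low[8]=2); scc=(scc[0]=0,scc[1]=?,scc[2]=?,scc[3]=?,scc[4]=?,scc[5]=?,scc[6]=?,scc[7]=?,scc[8]=?)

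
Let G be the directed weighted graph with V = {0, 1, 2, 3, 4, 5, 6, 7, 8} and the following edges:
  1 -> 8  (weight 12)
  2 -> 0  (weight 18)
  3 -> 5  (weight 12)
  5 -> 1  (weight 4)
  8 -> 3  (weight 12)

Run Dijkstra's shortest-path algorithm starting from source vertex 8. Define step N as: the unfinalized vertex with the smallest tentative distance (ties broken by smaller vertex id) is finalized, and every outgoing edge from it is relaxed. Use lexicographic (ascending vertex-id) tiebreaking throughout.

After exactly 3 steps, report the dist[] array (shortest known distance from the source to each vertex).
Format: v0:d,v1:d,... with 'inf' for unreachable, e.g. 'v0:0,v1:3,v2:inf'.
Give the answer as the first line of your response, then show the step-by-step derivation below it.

v0:inf,v1:28,v2:inf,v3:12,v4:inf,v5:24,v6:inf,v7:inf,v8:0

step 1: dist = v0:inf,v1:inf,v2:inf,v3:12,v4:inf,v5:inf,v6:inf,v7:inf,v8:0
step 2: dist = v0:inf,v1:inf,v2:inf,v3:12,v4:inf,v5:24,v6:inf,v7:inf,v8:0
step 3: dist = v0:inf,v1:28,v2:inf,v3:12,v4:inf,v5:24,v6:inf,v7:inf,v8:0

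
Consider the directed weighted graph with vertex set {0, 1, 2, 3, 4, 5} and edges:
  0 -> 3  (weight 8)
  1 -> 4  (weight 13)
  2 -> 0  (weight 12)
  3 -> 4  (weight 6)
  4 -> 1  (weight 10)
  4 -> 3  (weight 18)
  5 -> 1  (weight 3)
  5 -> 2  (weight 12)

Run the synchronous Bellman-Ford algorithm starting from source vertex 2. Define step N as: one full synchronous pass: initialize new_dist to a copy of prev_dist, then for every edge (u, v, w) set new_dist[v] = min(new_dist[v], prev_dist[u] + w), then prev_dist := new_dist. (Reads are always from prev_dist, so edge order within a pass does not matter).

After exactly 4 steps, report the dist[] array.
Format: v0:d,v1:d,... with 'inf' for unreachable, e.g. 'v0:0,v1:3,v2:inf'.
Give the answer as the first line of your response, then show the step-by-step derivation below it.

v0:12,v1:36,v2:0,v3:20,v4:26,v5:inf

step 1: dist = v0:12,v1:inf,v2:0,v3:inf,v4:inf,v5:inf
step 2: dist = v0:12,v1:inf,v2:0,v3:20,v4:inf,v5:inf
step 3: dist = v0:12,v1:inf,v2:0,v3:20,v4:26,v5:inf
step 4: dist = v0:12,v1:36,v2:0,v3:20,v4:26,v5:inf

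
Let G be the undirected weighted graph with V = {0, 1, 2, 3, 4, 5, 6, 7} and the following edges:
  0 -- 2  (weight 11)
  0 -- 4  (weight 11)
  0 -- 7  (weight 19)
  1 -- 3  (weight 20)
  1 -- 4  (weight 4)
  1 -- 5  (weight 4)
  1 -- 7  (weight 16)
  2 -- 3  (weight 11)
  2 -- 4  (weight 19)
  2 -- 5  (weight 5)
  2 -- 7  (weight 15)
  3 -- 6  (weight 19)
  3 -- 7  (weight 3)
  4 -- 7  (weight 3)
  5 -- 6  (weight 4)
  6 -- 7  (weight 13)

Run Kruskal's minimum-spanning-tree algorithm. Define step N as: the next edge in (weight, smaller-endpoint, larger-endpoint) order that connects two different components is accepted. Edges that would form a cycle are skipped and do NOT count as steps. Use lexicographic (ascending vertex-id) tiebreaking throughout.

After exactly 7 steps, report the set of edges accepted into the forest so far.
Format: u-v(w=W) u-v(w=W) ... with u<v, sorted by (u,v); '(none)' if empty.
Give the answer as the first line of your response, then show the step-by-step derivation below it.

0-2(w=11) 1-4(w=4) 1-5(w=4) 2-5(w=5) 3-7(w=3) 4-7(w=3) 5-6(w=4)

step 1: add edge 3-7 (w=3); MST = {3-7(w=3)}
step 2: add edge 4-7 (w=3); MST = {3-7(w=3) 4-7(w=3)}
step 3: add edge 1-4 (w=4); MST = {1-4(w=4) 3-7(w=3) 4-7(w=3)}
step 4: add edge 1-5 (w=4); MST = {1-4(w=4) 1-5(w=4) 3-7(w=3) 4-7(w=3)}
step 5: add edge 5-6 (w=4); MST = {1-4(w=4) 1-5(w=4) 3-7(w=3) 4-7(w=3) 5-6(w=4)}
step 6: add edge 2-5 (w=5); MST = {1-4(w=4) 1-5(w=4) 2-5(w=5) 3-7(w=3) 4-7(w=3) 5-6(w=4)}
step 7: add edge 0-2 (w=11); MST = {0-2(w=11) 1-4(w=4) 1-5(w=4) 2-5(w=5) 3-7(w=3) 4-7(w=3) 5-6(w=4)}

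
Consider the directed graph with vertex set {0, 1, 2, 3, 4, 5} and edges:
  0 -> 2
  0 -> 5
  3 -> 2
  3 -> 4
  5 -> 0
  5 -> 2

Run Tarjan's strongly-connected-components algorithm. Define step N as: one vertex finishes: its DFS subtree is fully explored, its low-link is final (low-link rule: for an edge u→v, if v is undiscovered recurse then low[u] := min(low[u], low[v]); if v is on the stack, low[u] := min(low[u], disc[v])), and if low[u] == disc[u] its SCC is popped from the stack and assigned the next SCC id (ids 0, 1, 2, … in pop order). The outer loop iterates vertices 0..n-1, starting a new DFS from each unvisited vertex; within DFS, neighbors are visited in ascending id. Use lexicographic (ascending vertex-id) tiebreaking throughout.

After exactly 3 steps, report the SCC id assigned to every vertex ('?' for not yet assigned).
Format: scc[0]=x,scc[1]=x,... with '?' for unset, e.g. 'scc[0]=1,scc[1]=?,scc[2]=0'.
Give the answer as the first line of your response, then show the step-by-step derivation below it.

scc[0]=1,scc[1]=?,scc[2]=0,scc[3]=?,scc[4]=?,scc[5]=1

step 1: low=(low[0]=0,low[1]=?,low[2]=1,low[3]=?,low[4]=?,low[5]=?); scc=(scc[0]=?,scc[1]=?,scc[2]=0,scc[3]=?,scc[4]=?,scc[5]=?)
step 2: low=(low[0]=0,low[1]=?,low[2]=1,low[3]=?,low[4]=?,low[5]=0); scc=(scc[0]=?,scc[1]=?,scc[2]=0,scc[3]=?,scc[4]=?,scc[5]=?)
step 3: low=(low[0]=0,low[1]=?,low[2]=1,low[3]=?,low[4]=?,low[5]=0); scc=(scc[0]=1,scc[1]=?,scc[2]=0,scc[3]=?,scc[4]=?,scc[5]=1)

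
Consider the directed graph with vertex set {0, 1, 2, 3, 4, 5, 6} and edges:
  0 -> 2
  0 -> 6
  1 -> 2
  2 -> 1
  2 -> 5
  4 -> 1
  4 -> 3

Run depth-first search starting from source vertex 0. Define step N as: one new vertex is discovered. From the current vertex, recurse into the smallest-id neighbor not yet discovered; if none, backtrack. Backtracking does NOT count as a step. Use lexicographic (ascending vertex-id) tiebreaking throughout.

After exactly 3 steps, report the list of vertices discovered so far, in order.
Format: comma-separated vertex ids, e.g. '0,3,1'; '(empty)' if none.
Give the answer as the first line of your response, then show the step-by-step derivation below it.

0,2,1

step 1: discover 0; path=0; order=0
step 2: discover 2; path=0>2; order=0,2
step 3: discover 1; path=0>2>1; order=0,2,1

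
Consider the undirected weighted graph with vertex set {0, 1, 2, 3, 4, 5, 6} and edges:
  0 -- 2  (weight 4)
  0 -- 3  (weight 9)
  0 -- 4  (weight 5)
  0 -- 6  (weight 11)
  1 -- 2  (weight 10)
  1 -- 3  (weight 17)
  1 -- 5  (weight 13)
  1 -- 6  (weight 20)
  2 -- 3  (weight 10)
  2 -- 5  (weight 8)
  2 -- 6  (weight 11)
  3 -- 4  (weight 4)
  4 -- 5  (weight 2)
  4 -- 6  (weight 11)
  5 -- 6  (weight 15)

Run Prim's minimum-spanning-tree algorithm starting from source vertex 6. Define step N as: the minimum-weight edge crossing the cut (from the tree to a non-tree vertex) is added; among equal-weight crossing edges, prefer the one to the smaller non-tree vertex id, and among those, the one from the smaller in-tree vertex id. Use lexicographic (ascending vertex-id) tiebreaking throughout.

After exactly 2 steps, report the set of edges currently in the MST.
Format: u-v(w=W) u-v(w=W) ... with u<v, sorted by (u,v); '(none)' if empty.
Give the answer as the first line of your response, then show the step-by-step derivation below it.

0-2(w=4) 0-6(w=11)

step 1: add edge 0-6 (w=11); MST = {0-6(w=11)}
step 2: add edge 0-2 (w=4); MST = {0-2(w=4) 0-6(w=11)}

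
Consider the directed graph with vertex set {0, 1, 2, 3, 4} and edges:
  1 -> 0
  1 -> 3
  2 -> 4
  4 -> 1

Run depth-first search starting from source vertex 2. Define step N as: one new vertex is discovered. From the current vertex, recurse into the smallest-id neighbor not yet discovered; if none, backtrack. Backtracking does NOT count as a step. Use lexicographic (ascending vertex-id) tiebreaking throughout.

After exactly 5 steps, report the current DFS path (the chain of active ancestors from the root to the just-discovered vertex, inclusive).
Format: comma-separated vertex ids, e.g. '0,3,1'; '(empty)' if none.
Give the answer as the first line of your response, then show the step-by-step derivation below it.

2,4,1,3

step 1: discover 2; path=2; order=2
step 2: discover 4; path=2>4; order=2,4
step 3: discover 1; path=2>4>1; order=2,4,1
step 4: discover 0; path=2>4>1>0; order=2,4,1,0
step 5: discover 3; path=2>4>1>3; order=2,4,1,0,3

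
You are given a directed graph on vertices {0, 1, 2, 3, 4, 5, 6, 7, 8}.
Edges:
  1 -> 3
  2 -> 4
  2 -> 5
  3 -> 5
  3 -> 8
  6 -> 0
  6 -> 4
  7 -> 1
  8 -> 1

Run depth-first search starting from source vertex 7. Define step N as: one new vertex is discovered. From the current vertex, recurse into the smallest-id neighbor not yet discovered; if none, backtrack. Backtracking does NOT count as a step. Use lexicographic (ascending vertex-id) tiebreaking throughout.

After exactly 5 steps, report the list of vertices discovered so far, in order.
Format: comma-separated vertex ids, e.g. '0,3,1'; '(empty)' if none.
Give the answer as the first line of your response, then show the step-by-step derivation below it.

7,1,3,5,8

step 1: discover 7; path=7; order=7
step 2: discover 1; path=7>1; order=7,1
step 3: discover 3; path=7>1>3; order=7,1,3
step 4: discover 5; path=7>1>3>5; order=7,1,3,5
step 5: discover 8; path=7>1>3>8; order=7,1,3,5,8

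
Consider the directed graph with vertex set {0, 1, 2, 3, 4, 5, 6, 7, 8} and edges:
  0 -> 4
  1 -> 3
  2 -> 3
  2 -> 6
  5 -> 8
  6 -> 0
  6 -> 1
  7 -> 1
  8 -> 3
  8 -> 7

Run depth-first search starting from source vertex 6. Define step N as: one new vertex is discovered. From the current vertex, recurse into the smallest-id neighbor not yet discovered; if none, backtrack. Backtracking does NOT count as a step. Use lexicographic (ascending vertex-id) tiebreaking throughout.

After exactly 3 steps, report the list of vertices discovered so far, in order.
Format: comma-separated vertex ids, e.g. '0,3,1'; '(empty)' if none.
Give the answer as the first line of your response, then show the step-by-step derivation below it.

6,0,4

step 1: discover 6; path=6; order=6
step 2: discover 0; path=6>0; order=6,0
step 3: discover 4; path=6>0>4; order=6,0,4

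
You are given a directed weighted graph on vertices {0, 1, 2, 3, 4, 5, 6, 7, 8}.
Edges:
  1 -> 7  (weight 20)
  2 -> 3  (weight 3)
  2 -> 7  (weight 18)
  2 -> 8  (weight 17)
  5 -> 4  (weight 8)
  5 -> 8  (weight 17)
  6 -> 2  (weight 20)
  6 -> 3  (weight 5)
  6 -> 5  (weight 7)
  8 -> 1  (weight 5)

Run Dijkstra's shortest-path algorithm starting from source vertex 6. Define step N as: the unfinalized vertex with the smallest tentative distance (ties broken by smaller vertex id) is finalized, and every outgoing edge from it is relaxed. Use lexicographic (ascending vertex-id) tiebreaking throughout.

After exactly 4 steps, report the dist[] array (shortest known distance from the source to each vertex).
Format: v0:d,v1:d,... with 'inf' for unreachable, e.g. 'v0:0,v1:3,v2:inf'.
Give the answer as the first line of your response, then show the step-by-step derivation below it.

v0:inf,v1:inf,v2:20,v3:5,v4:15,v5:7,v6:0,v7:inf,v8:24

step 1: dist = v0:inf,v1:inf,v2:20,v3:5,v4:inf,v5:7,v6:0,v7:inf,v8:inf
step 2: dist = v0:inf,v1:inf,v2:20,v3:5,v4:inf,v5:7,v6:0,v7:inf,v8:inf
step 3: dist = v0:inf,v1:inf,v2:20,v3:5,v4:15,v5:7,v6:0,v7:inf,v8:24
step 4: dist = v0:inf,v1:inf,v2:20,v3:5,v4:15,v5:7,v6:0,v7:inf,v8:24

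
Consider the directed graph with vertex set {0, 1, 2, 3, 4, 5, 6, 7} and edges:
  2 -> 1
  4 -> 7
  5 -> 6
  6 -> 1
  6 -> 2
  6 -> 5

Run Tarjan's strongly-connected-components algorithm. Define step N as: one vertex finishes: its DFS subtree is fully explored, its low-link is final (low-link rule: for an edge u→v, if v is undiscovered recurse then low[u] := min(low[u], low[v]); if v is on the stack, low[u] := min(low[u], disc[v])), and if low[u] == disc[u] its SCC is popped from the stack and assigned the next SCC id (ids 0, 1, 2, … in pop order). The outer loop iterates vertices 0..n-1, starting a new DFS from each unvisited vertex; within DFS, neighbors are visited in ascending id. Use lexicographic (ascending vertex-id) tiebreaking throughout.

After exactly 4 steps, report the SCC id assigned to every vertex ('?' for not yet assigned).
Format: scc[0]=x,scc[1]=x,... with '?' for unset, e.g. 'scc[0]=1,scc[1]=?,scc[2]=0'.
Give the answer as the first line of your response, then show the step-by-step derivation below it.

scc[0]=0,scc[1]=1,scc[2]=2,scc[3]=3,scc[4]=?,scc[5]=?,scc[6]=?,scc[7]=?

step 1: low=(low[0]=0,low[1]=?,low[2]=?,low[3]=?,low[4]=?,low[5]=?,low[6]=?,low[7]=?); scc=(scc[0]=0,scc[1]=?,scc[2]=?,scc[3]=?,scc[4]=?,scc[5]=?,scc[6]=?,scc[7]=?)
step 2: low=(low[0]=0,low[1]=1,low[2]=?,low[3]=?,low[4]=?,low[5]=?,low[6]=?,low[7]=?); scc=(scc[0]=0,scc[1]=1,scc[2]=?,scc[3]=?,scc[4]=?,scc[5]=?,scc[6]=?,scc[7]=?)
step 3: low=(low[0]=0,low[1]=1,low[2]=2,low[3]=?,low[4]=?,low[5]=?,low[6]=?,low[7]=?); scc=(scc[0]=0,scc[1]=1,scc[2]=2,scc[3]=?,scc[4]=?,scc[5]=?,scc[6]=?,scc[7]=?)
step 4: low=(low[0]=0,low[1]=1,low[2]=2,low[3]=3,low[4]=?,low[5]=?,low[6]=?,low[7]=?); scc=(scc[0]=0,scc[1]=1,scc[2]=2,scc[3]=3,scc[4]=?,scc[5]=?,scc[6]=?,scc[7]=?)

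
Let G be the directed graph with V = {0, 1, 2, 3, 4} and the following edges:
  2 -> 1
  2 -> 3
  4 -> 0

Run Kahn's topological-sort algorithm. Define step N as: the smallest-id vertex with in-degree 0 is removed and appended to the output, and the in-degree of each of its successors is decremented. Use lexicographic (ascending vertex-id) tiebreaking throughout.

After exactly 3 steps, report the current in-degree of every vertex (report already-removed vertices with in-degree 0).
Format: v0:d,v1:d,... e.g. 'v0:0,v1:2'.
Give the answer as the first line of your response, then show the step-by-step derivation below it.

v0:1,v1:0,v2:0,v3:0,v4:0

step 1: output 2; order=[2]; indeg=(1,0,0,0,0)
step 2: output 1; order=[2,1]; indeg=(1,0,0,0,0)
step 3: output 3; order=[2,1,3]; indeg=(1,0,0,0,0)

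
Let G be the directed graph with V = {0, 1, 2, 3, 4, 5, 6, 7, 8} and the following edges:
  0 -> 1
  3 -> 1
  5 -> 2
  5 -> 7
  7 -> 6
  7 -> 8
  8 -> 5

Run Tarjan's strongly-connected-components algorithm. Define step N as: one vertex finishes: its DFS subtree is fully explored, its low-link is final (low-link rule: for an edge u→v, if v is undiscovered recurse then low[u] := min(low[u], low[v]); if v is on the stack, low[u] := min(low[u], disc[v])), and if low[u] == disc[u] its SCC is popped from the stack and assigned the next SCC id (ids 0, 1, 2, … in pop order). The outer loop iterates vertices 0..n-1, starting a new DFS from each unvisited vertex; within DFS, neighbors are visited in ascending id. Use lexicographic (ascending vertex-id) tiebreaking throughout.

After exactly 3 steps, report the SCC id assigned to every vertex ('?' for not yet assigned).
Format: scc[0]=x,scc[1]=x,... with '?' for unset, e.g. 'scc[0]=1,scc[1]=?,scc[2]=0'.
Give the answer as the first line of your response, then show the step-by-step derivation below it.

scc[0]=1,scc[1]=0,scc[2]=2,scc[3]=?,scc[4]=?,scc[5]=?,scc[6]=?,scc[7]=?,scc[8]=?

step 1: low=(low[0]=0,low[1]=1,low[2]=?,low[3]=?,low[4]=?,low[5]=?,low[6]=?,low[7]=?,low[8]=?); scc=(scc[0]=?,scc[1]=0,scc[2]=?,scc[3]=?,scc[4]=?,scc[5]=?,scc[6]=?,scc[7]=?,scc[8]=?)
step 2: low=(low[0]=0,low[1]=1,low[2]=?,low[3]=?,low[4]=?,low[5]=?,low[6]=?,low[7]=?,low[8]=?); scc=(scc[0]=1,scc[1]=0,scc[2]=?,scc[3]=?,scc[4]=?,scc[5]=?,scc[6]=?,scc[7]=?,scc[8]=?)
step 3: low=(low[0]=0,low[1]=1,low[2]=2,low[3]=?,low[4]=?,low[5]=?,low[6]=?,low[7]=?,low[8]=?); scc=(scc[0]=1,scc[1]=0,scc[2]=2,scc[3]=?,scc[4]=?,scc[5]=?,scc[6]=?,scc[7]=?,scc[8]=?)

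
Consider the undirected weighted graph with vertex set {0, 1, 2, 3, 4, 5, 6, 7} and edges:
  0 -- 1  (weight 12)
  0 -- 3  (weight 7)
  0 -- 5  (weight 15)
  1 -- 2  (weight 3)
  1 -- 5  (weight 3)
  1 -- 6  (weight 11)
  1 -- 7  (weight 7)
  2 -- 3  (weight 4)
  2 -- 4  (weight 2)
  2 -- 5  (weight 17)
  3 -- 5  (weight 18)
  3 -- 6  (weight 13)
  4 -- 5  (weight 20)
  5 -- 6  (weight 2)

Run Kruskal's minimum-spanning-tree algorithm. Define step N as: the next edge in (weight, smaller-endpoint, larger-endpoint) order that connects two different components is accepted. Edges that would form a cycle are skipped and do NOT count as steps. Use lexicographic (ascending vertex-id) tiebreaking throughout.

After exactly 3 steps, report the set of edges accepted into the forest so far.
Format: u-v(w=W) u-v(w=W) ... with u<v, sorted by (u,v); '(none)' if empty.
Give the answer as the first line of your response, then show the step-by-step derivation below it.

1-2(w=3) 2-4(w=2) 5-6(w=2)

step 1: add edge 2-4 (w=2); MST = {2-4(w=2)}
step 2: add edge 5-6 (w=2); MST = {2-4(w=2) 5-6(w=2)}
step 3: add edge 1-2 (w=3); MST = {1-2(w=3) 2-4(w=2) 5-6(w=2)}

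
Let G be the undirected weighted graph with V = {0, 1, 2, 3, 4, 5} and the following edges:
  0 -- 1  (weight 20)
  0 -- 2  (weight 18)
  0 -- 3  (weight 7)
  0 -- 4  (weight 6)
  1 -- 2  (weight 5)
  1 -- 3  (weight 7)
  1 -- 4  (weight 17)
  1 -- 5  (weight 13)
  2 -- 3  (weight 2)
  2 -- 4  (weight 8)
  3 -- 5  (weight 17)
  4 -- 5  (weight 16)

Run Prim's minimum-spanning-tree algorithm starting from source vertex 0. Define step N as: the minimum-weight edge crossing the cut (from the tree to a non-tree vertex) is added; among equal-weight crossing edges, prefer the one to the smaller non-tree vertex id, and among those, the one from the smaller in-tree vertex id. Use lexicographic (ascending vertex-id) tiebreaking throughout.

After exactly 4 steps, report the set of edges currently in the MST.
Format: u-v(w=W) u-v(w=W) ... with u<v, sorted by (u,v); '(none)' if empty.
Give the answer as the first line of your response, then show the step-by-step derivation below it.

0-3(w=7) 0-4(w=6) 1-2(w=5) 2-3(w=2)

step 1: add edge 0-4 (w=6); MST = {0-4(w=6)}
step 2: add edge 0-3 (w=7); MST = {0-3(w=7) 0-4(w=6)}
step 3: add edge 2-3 (w=2); MST = {0-3(w=7) 0-4(w=6) 2-3(w=2)}
step 4: add edge 1-2 (w=5); MST = {0-3(w=7) 0-4(w=6) 1-2(w=5) 2-3(w=2)}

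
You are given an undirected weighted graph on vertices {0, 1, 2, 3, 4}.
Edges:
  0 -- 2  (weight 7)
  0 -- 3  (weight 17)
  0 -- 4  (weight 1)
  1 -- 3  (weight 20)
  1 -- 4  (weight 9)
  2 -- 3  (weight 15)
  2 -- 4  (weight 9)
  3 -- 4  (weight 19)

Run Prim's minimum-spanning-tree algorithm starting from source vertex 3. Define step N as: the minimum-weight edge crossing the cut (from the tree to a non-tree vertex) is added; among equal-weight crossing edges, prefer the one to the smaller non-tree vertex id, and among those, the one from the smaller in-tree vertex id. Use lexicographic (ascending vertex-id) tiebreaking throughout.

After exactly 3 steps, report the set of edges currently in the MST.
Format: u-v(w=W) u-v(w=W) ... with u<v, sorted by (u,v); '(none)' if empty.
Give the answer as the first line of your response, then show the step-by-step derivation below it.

0-2(w=7) 0-4(w=1) 2-3(w=15)

step 1: add edge 2-3 (w=15); MST = {2-3(w=15)}
step 2: add edge 0-2 (w=7); MST = {0-2(w=7) 2-3(w=15)}
step 3: add edge 0-4 (w=1); MST = {0-2(w=7) 0-4(w=1) 2-3(w=15)}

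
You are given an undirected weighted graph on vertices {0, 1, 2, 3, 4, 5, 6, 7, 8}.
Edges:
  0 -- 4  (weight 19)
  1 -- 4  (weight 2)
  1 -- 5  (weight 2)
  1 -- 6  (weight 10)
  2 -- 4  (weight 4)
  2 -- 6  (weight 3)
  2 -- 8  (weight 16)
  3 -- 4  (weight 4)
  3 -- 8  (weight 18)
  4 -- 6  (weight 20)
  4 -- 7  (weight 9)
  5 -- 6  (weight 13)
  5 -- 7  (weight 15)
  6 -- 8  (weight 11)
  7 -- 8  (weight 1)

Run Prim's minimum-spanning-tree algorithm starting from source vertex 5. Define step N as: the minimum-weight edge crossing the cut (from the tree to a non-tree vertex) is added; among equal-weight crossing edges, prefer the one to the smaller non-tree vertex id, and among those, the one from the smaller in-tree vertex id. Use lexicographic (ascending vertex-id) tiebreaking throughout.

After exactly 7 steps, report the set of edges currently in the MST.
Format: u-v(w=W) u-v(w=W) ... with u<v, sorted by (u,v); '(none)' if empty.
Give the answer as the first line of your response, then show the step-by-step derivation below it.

1-4(w=2) 1-5(w=2) 2-4(w=4) 2-6(w=3) 3-4(w=4) 4-7(w=9) 7-8(w=1)

step 1: add edge 1-5 (w=2); MST = {1-5(w=2)}
step 2: add edge 1-4 (w=2); MST = {1-4(w=2) 1-5(w=2)}
step 3: add edge 2-4 (w=4); MST = {1-4(w=2) 1-5(w=2) 2-4(w=4)}
step 4: add edge 2-6 (w=3); MST = {1-4(w=2) 1-5(w=2) 2-4(w=4) 2-6(w=3)}
step 5: add edge 3-4 (w=4); MST = {1-4(w=2) 1-5(w=2) 2-4(w=4) 2-6(w=3) 3-4(w=4)}
step 6: add edge 4-7 (w=9); MST = {1-4(w=2) 1-5(w=2) 2-4(w=4) 2-6(w=3) 3-4(w=4) 4-7(w=9)}
step 7: add edge 7-8 (w=1); MST = {1-4(w=2) 1-5(w=2) 2-4(w=4) 2-6(w=3) 3-4(w=4) 4-7(w=9) 7-8(w=1)}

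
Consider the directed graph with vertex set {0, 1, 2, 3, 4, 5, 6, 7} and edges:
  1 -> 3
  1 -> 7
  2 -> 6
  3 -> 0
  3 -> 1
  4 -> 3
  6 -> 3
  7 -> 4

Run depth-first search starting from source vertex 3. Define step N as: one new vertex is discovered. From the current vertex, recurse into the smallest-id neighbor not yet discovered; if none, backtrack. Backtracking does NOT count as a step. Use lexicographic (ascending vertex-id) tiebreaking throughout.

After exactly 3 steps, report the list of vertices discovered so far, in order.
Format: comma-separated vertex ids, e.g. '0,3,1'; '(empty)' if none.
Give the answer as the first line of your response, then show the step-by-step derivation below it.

3,0,1

step 1: discover 3; path=3; order=3
step 2: discover 0; path=3>0; order=3,0
step 3: discover 1; path=3>1; order=3,0,1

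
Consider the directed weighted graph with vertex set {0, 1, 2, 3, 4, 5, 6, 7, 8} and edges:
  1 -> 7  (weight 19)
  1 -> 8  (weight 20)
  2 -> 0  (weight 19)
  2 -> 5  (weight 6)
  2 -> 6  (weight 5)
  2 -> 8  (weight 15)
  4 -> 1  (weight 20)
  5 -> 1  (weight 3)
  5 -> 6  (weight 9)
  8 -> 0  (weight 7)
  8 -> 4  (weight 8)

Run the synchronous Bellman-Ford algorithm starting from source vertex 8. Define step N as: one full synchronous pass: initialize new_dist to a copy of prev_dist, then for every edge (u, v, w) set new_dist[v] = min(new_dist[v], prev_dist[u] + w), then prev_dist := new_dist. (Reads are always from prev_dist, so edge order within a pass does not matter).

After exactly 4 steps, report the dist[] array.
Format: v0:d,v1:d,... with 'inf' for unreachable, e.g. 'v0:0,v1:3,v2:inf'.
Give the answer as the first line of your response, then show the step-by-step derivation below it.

v0:7,v1:28,v2:inf,v3:inf,v4:8,v5:inf,v6:inf,v7:47,v8:0

step 1: dist = v0:7,v1:inf,v2:inf,v3:inf,v4:8,v5:inf,v6:inf,v7:inf,v8:0
step 2: dist = v0:7,v1:28,v2:inf,v3:inf,v4:8,v5:inf,v6:inf,v7:inf,v8:0
step 3: dist = v0:7,v1:28,v2:inf,v3:inf,v4:8,v5:inf,v6:inf,v7:47,v8:0
step 4: dist = v0:7,v1:28,v2:inf,v3:inf,v4:8,v5:inf,v6:inf,v7:47,v8:0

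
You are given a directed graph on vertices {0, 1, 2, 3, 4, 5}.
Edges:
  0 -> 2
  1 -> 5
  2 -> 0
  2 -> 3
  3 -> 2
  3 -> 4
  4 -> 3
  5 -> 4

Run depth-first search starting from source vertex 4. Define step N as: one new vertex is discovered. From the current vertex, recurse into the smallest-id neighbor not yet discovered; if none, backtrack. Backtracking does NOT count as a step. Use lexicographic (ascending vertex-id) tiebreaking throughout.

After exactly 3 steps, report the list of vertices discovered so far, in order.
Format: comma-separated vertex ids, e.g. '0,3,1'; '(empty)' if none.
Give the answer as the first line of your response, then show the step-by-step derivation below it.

4,3,2

step 1: discover 4; path=4; order=4
step 2: discover 3; path=4>3; order=4,3
step 3: discover 2; path=4>3>2; order=4,3,2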